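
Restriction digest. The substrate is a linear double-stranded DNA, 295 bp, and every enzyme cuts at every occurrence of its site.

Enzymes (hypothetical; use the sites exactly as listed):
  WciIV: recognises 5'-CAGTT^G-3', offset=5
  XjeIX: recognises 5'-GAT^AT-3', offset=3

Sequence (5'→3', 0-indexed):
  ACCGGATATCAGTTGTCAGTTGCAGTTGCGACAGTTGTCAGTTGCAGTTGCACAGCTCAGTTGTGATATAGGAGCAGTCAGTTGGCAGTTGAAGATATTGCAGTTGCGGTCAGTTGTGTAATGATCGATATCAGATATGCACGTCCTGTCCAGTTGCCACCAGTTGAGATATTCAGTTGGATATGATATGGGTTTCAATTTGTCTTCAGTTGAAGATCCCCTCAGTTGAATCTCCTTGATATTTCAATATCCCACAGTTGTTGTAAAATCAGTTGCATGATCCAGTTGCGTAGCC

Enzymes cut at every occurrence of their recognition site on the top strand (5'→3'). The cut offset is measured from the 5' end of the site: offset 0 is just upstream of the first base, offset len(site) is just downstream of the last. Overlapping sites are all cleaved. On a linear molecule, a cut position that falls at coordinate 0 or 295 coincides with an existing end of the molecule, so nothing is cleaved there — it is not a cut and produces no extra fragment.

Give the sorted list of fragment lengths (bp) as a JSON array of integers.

Scan for sites:
  WciIV CAGTTG/5: at [9, 16, 22, 31, 38, 44, 57, 78, 85, 100, 110, 150, 160, 173, 206, 222, 254, 269, 282] ⇒ [14, 21, 27, 36, 43, 49, 62, 83, 90, 105, 115, 155, 165, 178, 211, 227, 259, 274, 287]
  XjeIX GATAT/3: at [4, 64, 93, 126, 133, 167, 179, 184, 237] ⇒ [7, 67, 96, 129, 136, 170, 182, 187, 240]

Pooled cuts: [7, 14, 21, 27, 36, 43, 49, 62, 67, 83, 90, 96, 105, 115, 129, 136, 155, 165, 170, 178, 182, 187, 211, 227, 240, 259, 274, 287]

Fragments:
  [0,7): 7 bp
  [7,14): 7 bp
  [14,21): 7 bp
  [21,27): 6 bp
  [27,36): 9 bp
  [36,43): 7 bp
  [43,49): 6 bp
  [49,62): 13 bp
  [62,67): 5 bp
  [67,83): 16 bp
  [83,90): 7 bp
  [90,96): 6 bp
  [96,105): 9 bp
  [105,115): 10 bp
  [115,129): 14 bp
  [129,136): 7 bp
  [136,155): 19 bp
  [155,165): 10 bp
  [165,170): 5 bp
  [170,178): 8 bp
  [178,182): 4 bp
  [182,187): 5 bp
  [187,211): 24 bp
  [211,227): 16 bp
  [227,240): 13 bp
  [240,259): 19 bp
  [259,274): 15 bp
  [274,287): 13 bp
  [287,295): 8 bp

[4,5,5,5,6,6,6,7,7,7,7,7,7,8,8,9,9,10,10,13,13,13,14,15,16,16,19,19,24]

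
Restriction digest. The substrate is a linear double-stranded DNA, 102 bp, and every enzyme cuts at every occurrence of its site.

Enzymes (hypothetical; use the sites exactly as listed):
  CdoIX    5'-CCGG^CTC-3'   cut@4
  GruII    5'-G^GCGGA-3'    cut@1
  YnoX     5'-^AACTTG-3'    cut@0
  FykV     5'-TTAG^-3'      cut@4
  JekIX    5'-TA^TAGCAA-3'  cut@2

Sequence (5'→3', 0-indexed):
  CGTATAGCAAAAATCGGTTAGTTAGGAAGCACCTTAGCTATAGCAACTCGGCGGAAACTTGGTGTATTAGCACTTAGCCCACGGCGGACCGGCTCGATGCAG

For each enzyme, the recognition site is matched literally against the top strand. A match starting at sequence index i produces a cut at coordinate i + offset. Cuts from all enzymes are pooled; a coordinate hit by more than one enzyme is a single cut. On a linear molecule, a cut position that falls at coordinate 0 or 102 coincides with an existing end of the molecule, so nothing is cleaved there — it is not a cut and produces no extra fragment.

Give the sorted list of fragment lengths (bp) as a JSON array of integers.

[3,4,4,5,6,7,9,10,10,12,15,17]

Scan for sites:
  CdoIX (CCGGCTC, off=4): starts [88] → cuts [92]
  GruII (GGCGGA, off=1): starts [49, 82] → cuts [50, 83]
  YnoX (AACTTG, off=0): starts [55] → cuts [55]
  FykV (TTAG, off=4): starts [17, 21, 33, 66, 73] → cuts [21, 25, 37, 70, 77]
  JekIX (TATAGCAA, off=2): starts [2, 38] → cuts [4, 40]

All cut coordinates (distinct, sorted): [4, 21, 25, 37, 40, 50, 55, 70, 77, 83, 92]

Fragment lengths:
  [0,4): 4 bp
  [4,21): 17 bp
  [21,25): 4 bp
  [25,37): 12 bp
  [37,40): 3 bp
  [40,50): 10 bp
  [50,55): 5 bp
  [55,70): 15 bp
  [70,77): 7 bp
  [77,83): 6 bp
  [83,92): 9 bp
  [92,102): 10 bp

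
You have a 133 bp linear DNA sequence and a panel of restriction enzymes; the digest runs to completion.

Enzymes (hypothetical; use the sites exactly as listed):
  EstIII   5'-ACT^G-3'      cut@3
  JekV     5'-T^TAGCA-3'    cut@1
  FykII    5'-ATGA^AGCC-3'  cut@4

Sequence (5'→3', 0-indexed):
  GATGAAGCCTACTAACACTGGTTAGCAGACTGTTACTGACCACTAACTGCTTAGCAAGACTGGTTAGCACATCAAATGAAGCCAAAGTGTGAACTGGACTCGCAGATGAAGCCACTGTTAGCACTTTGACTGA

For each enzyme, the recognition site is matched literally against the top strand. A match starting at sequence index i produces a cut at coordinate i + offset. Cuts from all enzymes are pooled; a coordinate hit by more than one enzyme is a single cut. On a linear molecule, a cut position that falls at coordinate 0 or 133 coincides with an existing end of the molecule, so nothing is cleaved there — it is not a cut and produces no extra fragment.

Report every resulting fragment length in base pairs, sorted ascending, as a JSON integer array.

[2,2,3,3,3,5,6,7,9,10,11,13,14,14,15,16]

Site scan:
  EstIII (ACTG, off=3): starts [16, 28, 34, 45, 58, 92, 113, 128] → cuts [19, 31, 37, 48, 61, 95, 116, 131]
  JekV (TTAGCA, off=1): starts [21, 50, 63, 117] → cuts [22, 51, 64, 118]
  FykII (ATGAAGCC, off=4): starts [1, 75, 105] → cuts [5, 79, 109]

Pooled cuts: [5, 19, 22, 31, 37, 48, 51, 61, 64, 79, 95, 109, 116, 118, 131]

Fragments:
  [0,5): 5 bp
  [5,19): 14 bp
  [19,22): 3 bp
  [22,31): 9 bp
  [31,37): 6 bp
  [37,48): 11 bp
  [48,51): 3 bp
  [51,61): 10 bp
  [61,64): 3 bp
  [64,79): 15 bp
  [79,95): 16 bp
  [95,109): 14 bp
  [109,116): 7 bp
  [116,118): 2 bp
  [118,131): 13 bp
  [131,133): 2 bp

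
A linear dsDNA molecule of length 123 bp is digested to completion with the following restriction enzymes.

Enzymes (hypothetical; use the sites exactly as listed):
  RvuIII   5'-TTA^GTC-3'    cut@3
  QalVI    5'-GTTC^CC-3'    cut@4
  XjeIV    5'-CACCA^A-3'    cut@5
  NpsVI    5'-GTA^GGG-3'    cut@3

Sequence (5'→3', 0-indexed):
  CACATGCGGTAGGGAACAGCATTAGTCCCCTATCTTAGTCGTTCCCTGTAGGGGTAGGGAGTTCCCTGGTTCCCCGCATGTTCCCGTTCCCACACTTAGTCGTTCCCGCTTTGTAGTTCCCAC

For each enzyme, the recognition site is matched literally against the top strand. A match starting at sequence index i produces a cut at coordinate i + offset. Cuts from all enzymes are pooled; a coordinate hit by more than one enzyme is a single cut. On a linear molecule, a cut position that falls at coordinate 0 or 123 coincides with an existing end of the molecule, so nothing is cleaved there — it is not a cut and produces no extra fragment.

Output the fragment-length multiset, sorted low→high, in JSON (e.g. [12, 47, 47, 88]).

[4,6,6,6,7,7,8,8,9,11,11,13,13,14]

Site scan:
  RvuIII TTAGTC/3: at [21, 34, 95] ⇒ [24, 37, 98]
  QalVI GTTCCC/4: at [40, 60, 68, 79, 85, 101, 115] ⇒ [44, 64, 72, 83, 89, 105, 119]
  XjeIV (CACCAA, off=5): no sites
  NpsVI GTAGGG/3: at [8, 47, 53] ⇒ [11, 50, 56]

Pooled cuts: [11, 24, 37, 44, 50, 56, 64, 72, 83, 89, 98, 105, 119]

Fragments:
  [0,11): 11 bp
  [11,24): 13 bp
  [24,37): 13 bp
  [37,44): 7 bp
  [44,50): 6 bp
  [50,56): 6 bp
  [56,64): 8 bp
  [64,72): 8 bp
  [72,83): 11 bp
  [83,89): 6 bp
  [89,98): 9 bp
  [98,105): 7 bp
  [105,119): 14 bp
  [119,123): 4 bp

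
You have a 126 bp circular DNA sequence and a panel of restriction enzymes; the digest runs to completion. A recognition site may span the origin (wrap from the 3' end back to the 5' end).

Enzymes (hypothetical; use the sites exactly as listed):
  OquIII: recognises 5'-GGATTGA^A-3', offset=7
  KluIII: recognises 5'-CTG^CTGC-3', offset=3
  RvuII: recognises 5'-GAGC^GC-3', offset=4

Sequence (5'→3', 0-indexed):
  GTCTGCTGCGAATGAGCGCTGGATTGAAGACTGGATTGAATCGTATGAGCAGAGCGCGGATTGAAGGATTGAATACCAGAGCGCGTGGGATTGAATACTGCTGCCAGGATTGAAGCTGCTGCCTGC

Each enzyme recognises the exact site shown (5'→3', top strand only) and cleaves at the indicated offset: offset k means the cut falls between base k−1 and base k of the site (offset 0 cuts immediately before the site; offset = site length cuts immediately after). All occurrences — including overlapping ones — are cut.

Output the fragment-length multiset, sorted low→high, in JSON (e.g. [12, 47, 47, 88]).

Site scan:
  OquIII GGATTGAA/7: at [20, 32, 57, 65, 87, 106] ⇒ [27, 39, 64, 72, 94, 113]
  KluIII CTGCTGC/3: at [2, 97, 115] ⇒ [5, 100, 118]
  RvuII GAGCGC/4: at [13, 51, 78] ⇒ [17, 55, 82]

All cut coordinates (distinct, sorted): [5, 17, 27, 39, 55, 64, 72, 82, 94, 100, 113, 118]

Fragments:
  5→17: 12 bp
  17→27: 10 bp
  27→39: 12 bp
  39→55: 16 bp
  55→64: 9 bp
  64→72: 8 bp
  72→82: 10 bp
  82→94: 12 bp
  94→100: 6 bp
  100→113: 13 bp
  113→118: 5 bp
  118→5 (wrap): 126-118+5 = 13 bp

[5,6,8,9,10,10,12,12,12,13,13,16]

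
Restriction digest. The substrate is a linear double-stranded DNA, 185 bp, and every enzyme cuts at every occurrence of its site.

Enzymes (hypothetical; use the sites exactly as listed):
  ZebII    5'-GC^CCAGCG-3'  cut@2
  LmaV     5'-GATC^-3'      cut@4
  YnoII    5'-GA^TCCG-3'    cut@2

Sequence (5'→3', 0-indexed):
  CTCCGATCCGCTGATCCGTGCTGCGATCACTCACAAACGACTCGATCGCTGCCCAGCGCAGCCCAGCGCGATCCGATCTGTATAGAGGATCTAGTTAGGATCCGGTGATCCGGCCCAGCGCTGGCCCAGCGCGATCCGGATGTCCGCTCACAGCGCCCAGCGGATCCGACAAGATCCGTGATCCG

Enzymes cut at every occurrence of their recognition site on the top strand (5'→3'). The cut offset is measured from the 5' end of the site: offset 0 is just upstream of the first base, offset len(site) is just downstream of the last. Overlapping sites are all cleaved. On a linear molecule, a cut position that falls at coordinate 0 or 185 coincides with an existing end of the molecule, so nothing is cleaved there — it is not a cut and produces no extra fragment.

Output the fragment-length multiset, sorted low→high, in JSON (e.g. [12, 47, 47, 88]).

[2,2,2,2,2,2,2,2,2,2,4,5,5,5,6,6,6,8,8,9,9,9,10,11,12,13,19,20]

Site scan:
  ZebII GCCCAGCG/2: at [50, 60, 112, 123, 154] ⇒ [52, 62, 114, 125, 156]
  LmaV GATC/4: at [4, 12, 24, 43, 69, 74, 87, 98, 106, 132, 162, 172, 179] ⇒ [8, 16, 28, 47, 73, 78, 91, 102, 110, 136, 166, 176, 183]
  YnoII GATCCG/2: at [4, 12, 69, 98, 106, 132, 162, 172, 179] ⇒ [6, 14, 71, 100, 108, 134, 164, 174, 181]

All cut coordinates (distinct, sorted): [6, 8, 14, 16, 28, 47, 52, 62, 71, 73, 78, 91, 100, 102, 108, 110, 114, 125, 134, 136, 156, 164, 166, 174, 176, 181, 183]

Fragment lengths:
  [0,6): 6 bp
  [6,8): 2 bp
  [8,14): 6 bp
  [14,16): 2 bp
  [16,28): 12 bp
  [28,47): 19 bp
  [47,52): 5 bp
  [52,62): 10 bp
  [62,71): 9 bp
  [71,73): 2 bp
  [73,78): 5 bp
  [78,91): 13 bp
  [91,100): 9 bp
  [100,102): 2 bp
  [102,108): 6 bp
  [108,110): 2 bp
  [110,114): 4 bp
  [114,125): 11 bp
  [125,134): 9 bp
  [134,136): 2 bp
  [136,156): 20 bp
  [156,164): 8 bp
  [164,166): 2 bp
  [166,174): 8 bp
  [174,176): 2 bp
  [176,181): 5 bp
  [181,183): 2 bp
  [183,185): 2 bp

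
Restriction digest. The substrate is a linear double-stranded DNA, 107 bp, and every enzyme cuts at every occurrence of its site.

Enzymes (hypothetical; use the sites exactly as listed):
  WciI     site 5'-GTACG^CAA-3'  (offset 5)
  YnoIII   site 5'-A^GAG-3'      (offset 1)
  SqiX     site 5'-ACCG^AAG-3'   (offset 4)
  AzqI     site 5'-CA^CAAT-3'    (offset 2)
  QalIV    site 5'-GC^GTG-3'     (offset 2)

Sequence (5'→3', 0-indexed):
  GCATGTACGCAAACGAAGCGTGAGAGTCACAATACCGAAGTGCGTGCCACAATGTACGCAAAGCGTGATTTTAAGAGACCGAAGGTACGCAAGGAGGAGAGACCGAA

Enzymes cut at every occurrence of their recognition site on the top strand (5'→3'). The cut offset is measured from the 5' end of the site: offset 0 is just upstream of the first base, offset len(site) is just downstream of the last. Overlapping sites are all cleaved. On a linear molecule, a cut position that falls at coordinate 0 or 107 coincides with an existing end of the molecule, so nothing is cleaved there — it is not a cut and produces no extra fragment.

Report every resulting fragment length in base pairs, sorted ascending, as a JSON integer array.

Site scan:
  WciI (GTACGCAA, off=5): starts [4, 53, 84] → cuts [9, 58, 89]
  YnoIII (AGAG, off=1): starts [22, 73, 97] → cuts [23, 74, 98]
  SqiX (ACCGAAG, off=4): starts [33, 77] → cuts [37, 81]
  AzqI (CACAAT, off=2): starts [27, 47] → cuts [29, 49]
  QalIV (GCGTG, off=2): starts [17, 41, 62] → cuts [19, 43, 64]

All cut coordinates (distinct, sorted): [9, 19, 23, 29, 37, 43, 49, 58, 64, 74, 81, 89, 98]

Fragment lengths:
  [0,9): 9 bp
  [9,19): 10 bp
  [19,23): 4 bp
  [23,29): 6 bp
  [29,37): 8 bp
  [37,43): 6 bp
  [43,49): 6 bp
  [49,58): 9 bp
  [58,64): 6 bp
  [64,74): 10 bp
  [74,81): 7 bp
  [81,89): 8 bp
  [89,98): 9 bp
  [98,107): 9 bp

[4,6,6,6,6,7,8,8,9,9,9,9,10,10]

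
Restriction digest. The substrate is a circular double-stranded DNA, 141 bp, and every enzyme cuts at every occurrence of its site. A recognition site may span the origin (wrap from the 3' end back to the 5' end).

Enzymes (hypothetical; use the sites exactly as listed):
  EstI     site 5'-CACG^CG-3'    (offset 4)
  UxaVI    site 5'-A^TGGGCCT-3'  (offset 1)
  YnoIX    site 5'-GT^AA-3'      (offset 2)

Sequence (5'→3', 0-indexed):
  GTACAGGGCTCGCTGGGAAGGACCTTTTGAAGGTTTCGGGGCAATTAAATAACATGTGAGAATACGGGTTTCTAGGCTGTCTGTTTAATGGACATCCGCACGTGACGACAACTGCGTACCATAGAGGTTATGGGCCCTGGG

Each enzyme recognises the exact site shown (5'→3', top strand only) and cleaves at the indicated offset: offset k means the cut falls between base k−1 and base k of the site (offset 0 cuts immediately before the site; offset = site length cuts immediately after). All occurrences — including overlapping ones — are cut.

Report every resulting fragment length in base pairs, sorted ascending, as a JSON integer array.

[141]

Scan for sites:
  EstI (CACGCG, off=4): no sites
  UxaVI (ATGGGCCT, off=1): no sites
  YnoIX (GTAA, off=2): no sites

All cut coordinates (distinct, sorted): ∅

Fragment lengths:
  no cuts → one circular fragment of 141 bp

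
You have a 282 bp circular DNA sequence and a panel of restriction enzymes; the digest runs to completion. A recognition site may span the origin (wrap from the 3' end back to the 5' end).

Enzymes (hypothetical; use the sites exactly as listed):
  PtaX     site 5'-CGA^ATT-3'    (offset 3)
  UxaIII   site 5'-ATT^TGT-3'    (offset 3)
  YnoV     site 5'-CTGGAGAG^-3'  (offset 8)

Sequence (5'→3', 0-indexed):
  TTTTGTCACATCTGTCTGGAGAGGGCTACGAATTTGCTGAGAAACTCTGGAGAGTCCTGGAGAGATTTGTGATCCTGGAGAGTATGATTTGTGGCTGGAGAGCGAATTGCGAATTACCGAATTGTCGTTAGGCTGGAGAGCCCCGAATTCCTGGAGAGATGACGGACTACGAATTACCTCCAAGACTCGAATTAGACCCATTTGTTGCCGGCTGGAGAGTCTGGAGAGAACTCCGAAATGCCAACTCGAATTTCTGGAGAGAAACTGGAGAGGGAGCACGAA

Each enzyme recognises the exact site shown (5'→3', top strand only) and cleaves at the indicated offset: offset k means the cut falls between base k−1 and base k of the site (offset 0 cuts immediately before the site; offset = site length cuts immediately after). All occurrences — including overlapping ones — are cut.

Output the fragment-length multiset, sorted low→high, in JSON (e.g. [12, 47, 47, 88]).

[3,3,6,7,7,8,8,9,9,10,11,12,12,12,13,14,15,17,18,20,21,23,24]

Site scan:
  PtaX (CGAATT, off=3): starts [28, 102, 109, 117, 143, 169, 187, 246, 278] → cuts [31, 105, 112, 120, 146, 172, 190, 249, 281]
  UxaIII (ATTTGT, off=3): starts [64, 86, 199] → cuts [67, 89, 202]
  YnoV (CTGGAGAG, off=8): starts [15, 46, 56, 74, 94, 132, 150, 211, 220, 253, 264] → cuts [23, 54, 64, 82, 102, 140, 158, 219, 228, 261, 272]

All cut coordinates (distinct, sorted): [23, 31, 54, 64, 67, 82, 89, 102, 105, 112, 120, 140, 146, 158, 172, 190, 202, 219, 228, 249, 261, 272, 281]

Fragment lengths:
  23→31: 8 bp
  31→54: 23 bp
  54→64: 10 bp
  64→67: 3 bp
  67→82: 15 bp
  82→89: 7 bp
  89→102: 13 bp
  102→105: 3 bp
  105→112: 7 bp
  112→120: 8 bp
  120→140: 20 bp
  140→146: 6 bp
  146→158: 12 bp
  158→172: 14 bp
  172→190: 18 bp
  190→202: 12 bp
  202→219: 17 bp
  219→228: 9 bp
  228→249: 21 bp
  249→261: 12 bp
  261→272: 11 bp
  272→281: 9 bp
  281→23 (wrap): 282-281+23 = 24 bp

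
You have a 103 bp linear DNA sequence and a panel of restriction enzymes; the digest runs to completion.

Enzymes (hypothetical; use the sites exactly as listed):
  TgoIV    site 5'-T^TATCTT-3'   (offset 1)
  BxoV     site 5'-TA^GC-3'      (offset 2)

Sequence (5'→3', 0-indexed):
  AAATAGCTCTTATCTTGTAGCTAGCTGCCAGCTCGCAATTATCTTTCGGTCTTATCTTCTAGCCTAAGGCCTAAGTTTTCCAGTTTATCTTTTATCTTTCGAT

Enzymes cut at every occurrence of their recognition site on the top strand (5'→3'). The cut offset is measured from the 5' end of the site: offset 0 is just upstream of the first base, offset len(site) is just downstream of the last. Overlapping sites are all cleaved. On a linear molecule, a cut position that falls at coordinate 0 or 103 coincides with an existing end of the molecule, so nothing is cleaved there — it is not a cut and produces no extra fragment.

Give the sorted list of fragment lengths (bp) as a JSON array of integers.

Per-enzyme occurrences:
  TgoIV TTATCTT/1: at [9, 38, 51, 84, 91] ⇒ [10, 39, 52, 85, 92]
  BxoV TAGC/2: at [3, 17, 21, 59] ⇒ [5, 19, 23, 61]

All cut coordinates (distinct, sorted): [5, 10, 19, 23, 39, 52, 61, 85, 92]

Fragment lengths:
  [0,5): 5 bp
  [5,10): 5 bp
  [10,19): 9 bp
  [19,23): 4 bp
  [23,39): 16 bp
  [39,52): 13 bp
  [52,61): 9 bp
  [61,85): 24 bp
  [85,92): 7 bp
  [92,103): 11 bp

[4,5,5,7,9,9,11,13,16,24]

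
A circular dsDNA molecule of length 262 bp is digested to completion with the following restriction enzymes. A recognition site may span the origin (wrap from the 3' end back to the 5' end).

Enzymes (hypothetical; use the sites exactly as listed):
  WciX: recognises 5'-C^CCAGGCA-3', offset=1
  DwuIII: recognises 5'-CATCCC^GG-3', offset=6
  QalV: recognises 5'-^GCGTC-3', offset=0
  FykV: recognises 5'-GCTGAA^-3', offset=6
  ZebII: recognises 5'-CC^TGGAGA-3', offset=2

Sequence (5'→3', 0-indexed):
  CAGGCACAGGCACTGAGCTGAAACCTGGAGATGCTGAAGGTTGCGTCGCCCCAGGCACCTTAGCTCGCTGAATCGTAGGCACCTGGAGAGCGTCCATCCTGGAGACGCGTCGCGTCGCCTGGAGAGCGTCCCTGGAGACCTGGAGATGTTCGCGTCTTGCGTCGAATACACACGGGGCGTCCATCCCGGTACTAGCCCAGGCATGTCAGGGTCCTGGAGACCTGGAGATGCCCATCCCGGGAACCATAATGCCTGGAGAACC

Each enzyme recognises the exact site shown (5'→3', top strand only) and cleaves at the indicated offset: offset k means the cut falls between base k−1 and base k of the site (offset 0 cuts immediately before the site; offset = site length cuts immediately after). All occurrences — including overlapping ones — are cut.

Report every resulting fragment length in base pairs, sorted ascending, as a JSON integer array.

[3,4,5,6,6,7,7,7,8,8,8,8,8,9,10,11,11,11,13,15,16,18,18,22,23]

Site scan:
  WciX (CCCAGGCA, off=1): starts [49, 195, 260] → cuts [50, 196, 261]
  DwuIII (CATCCCGG, off=6): starts [181, 232] → cuts [187, 238]
  QalV (GCGTC, off=0): starts [42, 89, 106, 111, 125, 151, 158, 176] → cuts [42, 89, 106, 111, 125, 151, 158, 176]
  FykV (GCTGAA, off=6): starts [16, 32, 66] → cuts [22, 38, 72]
  ZebII (CCTGGAGA, off=2): starts [23, 81, 97, 117, 130, 138, 212, 220, 251] → cuts [25, 83, 99, 119, 132, 140, 214, 222, 253]

All cut coordinates (distinct, sorted): [22, 25, 38, 42, 50, 72, 83, 89, 99, 106, 111, 119, 125, 132, 140, 151, 158, 176, 187, 196, 214, 222, 238, 253, 261]

Fragment lengths:
  22→25: 3 bp
  25→38: 13 bp
  38→42: 4 bp
  42→50: 8 bp
  50→72: 22 bp
  72→83: 11 bp
  83→89: 6 bp
  89→99: 10 bp
  99→106: 7 bp
  106→111: 5 bp
  111→119: 8 bp
  119→125: 6 bp
  125→132: 7 bp
  132→140: 8 bp
  140→151: 11 bp
  151→158: 7 bp
  158→176: 18 bp
  176→187: 11 bp
  187→196: 9 bp
  196→214: 18 bp
  214→222: 8 bp
  222→238: 16 bp
  238→253: 15 bp
  253→261: 8 bp
  261→22 (wrap): 262-261+22 = 23 bp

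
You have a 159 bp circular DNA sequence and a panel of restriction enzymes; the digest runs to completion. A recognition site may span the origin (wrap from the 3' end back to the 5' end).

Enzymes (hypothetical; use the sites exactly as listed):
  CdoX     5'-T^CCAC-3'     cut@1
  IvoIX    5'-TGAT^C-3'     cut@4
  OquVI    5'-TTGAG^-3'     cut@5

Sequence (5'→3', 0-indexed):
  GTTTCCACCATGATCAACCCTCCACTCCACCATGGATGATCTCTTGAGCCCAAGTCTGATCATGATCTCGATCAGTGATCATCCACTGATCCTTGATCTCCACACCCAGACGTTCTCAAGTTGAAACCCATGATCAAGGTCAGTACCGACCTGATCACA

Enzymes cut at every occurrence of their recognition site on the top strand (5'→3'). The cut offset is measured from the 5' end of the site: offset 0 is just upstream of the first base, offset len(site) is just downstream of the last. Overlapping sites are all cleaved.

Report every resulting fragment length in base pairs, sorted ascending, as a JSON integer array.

[2,3,5,6,7,7,8,8,8,10,12,13,14,21,35]

Per-enzyme occurrences:
  CdoX TCCAC/1: at [3, 20, 25, 81, 98] ⇒ [4, 21, 26, 82, 99]
  IvoIX TGATC/4: at [10, 36, 56, 62, 75, 86, 93, 130, 151] ⇒ [14, 40, 60, 66, 79, 90, 97, 134, 155]
  OquVI TTGAG/5: at [43] ⇒ [48]

All cut coordinates (distinct, sorted): [4, 14, 21, 26, 40, 48, 60, 66, 79, 82, 90, 97, 99, 134, 155]

Fragment lengths:
  4→14: 10 bp
  14→21: 7 bp
  21→26: 5 bp
  26→40: 14 bp
  40→48: 8 bp
  48→60: 12 bp
  60→66: 6 bp
  66→79: 13 bp
  79→82: 3 bp
  82→90: 8 bp
  90→97: 7 bp
  97→99: 2 bp
  99→134: 35 bp
  134→155: 21 bp
  155→4 (wrap): 159-155+4 = 8 bp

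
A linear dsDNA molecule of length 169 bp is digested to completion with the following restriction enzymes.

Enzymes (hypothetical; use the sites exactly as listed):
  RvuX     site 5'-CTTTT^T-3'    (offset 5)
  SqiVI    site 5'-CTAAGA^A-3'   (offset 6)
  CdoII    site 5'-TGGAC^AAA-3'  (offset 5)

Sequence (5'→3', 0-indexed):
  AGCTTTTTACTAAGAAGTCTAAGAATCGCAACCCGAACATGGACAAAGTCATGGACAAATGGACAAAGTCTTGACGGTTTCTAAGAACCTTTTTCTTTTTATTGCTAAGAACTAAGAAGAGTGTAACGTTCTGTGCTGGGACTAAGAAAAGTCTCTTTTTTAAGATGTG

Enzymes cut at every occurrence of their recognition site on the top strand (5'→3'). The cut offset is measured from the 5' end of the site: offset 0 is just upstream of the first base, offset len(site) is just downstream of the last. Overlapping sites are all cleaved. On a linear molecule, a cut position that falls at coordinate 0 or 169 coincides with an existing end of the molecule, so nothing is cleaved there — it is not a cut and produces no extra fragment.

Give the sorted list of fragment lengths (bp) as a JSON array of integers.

Site scan:
  RvuX (CTTTTT, off=5): starts [2, 88, 94, 154] → cuts [7, 93, 99, 159]
  SqiVI (CTAAGAA, off=6): starts [9, 18, 80, 104, 111, 141] → cuts [15, 24, 86, 110, 117, 147]
  CdoII (TGGACAAA, off=5): starts [39, 51, 59] → cuts [44, 56, 64]

Pooled cuts: [7, 15, 24, 44, 56, 64, 86, 93, 99, 110, 117, 147, 159]

Fragment lengths:
  [0,7): 7 bp
  [7,15): 8 bp
  [15,24): 9 bp
  [24,44): 20 bp
  [44,56): 12 bp
  [56,64): 8 bp
  [64,86): 22 bp
  [86,93): 7 bp
  [93,99): 6 bp
  [99,110): 11 bp
  [110,117): 7 bp
  [117,147): 30 bp
  [147,159): 12 bp
  [159,169): 10 bp

[6,7,7,7,8,8,9,10,11,12,12,20,22,30]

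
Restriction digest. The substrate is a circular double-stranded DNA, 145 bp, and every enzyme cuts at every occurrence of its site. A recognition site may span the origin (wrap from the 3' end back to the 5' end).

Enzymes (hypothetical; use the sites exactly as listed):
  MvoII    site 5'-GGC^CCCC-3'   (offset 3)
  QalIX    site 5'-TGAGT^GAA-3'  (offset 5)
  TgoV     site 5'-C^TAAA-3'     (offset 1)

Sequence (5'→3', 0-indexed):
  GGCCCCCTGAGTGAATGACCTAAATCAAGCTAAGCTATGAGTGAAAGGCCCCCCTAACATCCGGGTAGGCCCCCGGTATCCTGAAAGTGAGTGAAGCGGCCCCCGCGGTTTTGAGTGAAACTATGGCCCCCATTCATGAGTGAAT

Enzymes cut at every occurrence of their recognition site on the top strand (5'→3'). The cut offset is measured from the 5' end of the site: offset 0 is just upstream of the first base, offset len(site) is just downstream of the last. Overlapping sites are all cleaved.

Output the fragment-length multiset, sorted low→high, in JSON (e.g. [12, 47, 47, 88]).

[7,7,8,8,9,11,14,16,21,22,22]

Per-enzyme occurrences:
  MvoII (GGCCCCC, off=3): starts [0, 46, 67, 97, 124] → cuts [3, 49, 70, 100, 127]
  QalIX (TGAGTGAA, off=5): starts [7, 37, 87, 111, 136] → cuts [12, 42, 92, 116, 141]
  TgoV (CTAAA, off=1): starts [19] → cuts [20]

All cut coordinates (distinct, sorted): [3, 12, 20, 42, 49, 70, 92, 100, 116, 127, 141]

Fragments:
  3→12: 9 bp
  12→20: 8 bp
  20→42: 22 bp
  42→49: 7 bp
  49→70: 21 bp
  70→92: 22 bp
  92→100: 8 bp
  100→116: 16 bp
  116→127: 11 bp
  127→141: 14 bp
  141→3 (wrap): 145-141+3 = 7 bp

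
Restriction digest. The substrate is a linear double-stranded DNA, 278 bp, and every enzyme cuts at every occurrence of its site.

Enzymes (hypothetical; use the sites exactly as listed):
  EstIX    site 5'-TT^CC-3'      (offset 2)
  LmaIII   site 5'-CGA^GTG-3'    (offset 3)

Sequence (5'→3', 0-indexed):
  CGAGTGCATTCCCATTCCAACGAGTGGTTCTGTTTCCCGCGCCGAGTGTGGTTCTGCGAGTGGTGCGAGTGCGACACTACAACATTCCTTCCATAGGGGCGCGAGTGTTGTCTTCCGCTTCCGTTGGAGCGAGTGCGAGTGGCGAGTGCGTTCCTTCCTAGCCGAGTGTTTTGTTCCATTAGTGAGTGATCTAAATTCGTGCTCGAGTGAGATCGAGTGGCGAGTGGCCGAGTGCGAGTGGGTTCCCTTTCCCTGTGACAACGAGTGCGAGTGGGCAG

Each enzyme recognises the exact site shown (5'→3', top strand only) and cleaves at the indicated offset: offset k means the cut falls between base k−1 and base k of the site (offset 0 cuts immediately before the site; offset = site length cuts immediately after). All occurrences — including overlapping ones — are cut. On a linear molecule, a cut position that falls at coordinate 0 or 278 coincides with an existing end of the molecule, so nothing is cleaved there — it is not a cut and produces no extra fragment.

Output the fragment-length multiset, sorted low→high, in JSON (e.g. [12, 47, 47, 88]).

Per-enzyme occurrences:
  EstIX (TTCC, off=2): starts [8, 14, 33, 84, 88, 112, 118, 150, 154, 173, 242, 248] → cuts [10, 16, 35, 86, 90, 114, 120, 152, 156, 175, 244, 250]
  LmaIII (CGAGTG, off=3): starts [0, 20, 42, 56, 65, 101, 129, 135, 142, 162, 203, 213, 220, 228, 234, 261, 267] → cuts [3, 23, 45, 59, 68, 104, 132, 138, 145, 165, 206, 216, 223, 231, 237, 264, 270]

Pooled cuts: [3, 10, 16, 23, 35, 45, 59, 68, 86, 90, 104, 114, 120, 132, 138, 145, 152, 156, 165, 175, 206, 216, 223, 231, 237, 244, 250, 264, 270]

Fragment lengths:
  [0,3): 3 bp
  [3,10): 7 bp
  [10,16): 6 bp
  [16,23): 7 bp
  [23,35): 12 bp
  [35,45): 10 bp
  [45,59): 14 bp
  [59,68): 9 bp
  [68,86): 18 bp
  [86,90): 4 bp
  [90,104): 14 bp
  [104,114): 10 bp
  [114,120): 6 bp
  [120,132): 12 bp
  [132,138): 6 bp
  [138,145): 7 bp
  [145,152): 7 bp
  [152,156): 4 bp
  [156,165): 9 bp
  [165,175): 10 bp
  [175,206): 31 bp
  [206,216): 10 bp
  [216,223): 7 bp
  [223,231): 8 bp
  [231,237): 6 bp
  [237,244): 7 bp
  [244,250): 6 bp
  [250,264): 14 bp
  [264,270): 6 bp
  [270,278): 8 bp

[3,4,4,6,6,6,6,6,6,7,7,7,7,7,7,8,8,9,9,10,10,10,10,12,12,14,14,14,18,31]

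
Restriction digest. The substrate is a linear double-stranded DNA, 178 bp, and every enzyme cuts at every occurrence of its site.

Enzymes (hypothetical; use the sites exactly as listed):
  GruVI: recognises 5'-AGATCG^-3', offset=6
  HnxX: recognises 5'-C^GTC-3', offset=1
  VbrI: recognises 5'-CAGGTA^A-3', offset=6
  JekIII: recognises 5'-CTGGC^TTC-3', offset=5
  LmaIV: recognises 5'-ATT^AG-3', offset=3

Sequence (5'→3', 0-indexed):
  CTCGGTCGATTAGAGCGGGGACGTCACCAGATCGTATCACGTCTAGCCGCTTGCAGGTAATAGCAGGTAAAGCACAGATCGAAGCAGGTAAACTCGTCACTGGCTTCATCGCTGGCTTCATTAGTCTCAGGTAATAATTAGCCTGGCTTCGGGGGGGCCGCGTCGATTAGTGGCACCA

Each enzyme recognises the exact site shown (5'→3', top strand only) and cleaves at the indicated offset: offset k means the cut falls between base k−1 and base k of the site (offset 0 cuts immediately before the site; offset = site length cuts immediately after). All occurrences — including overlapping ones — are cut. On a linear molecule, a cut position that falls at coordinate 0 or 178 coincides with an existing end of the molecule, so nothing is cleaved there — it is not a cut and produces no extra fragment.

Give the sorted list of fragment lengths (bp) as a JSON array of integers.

Scan for sites:
  GruVI (AGATCG, off=6): starts [28, 75] → cuts [34, 81]
  HnxX (CGTC, off=1): starts [21, 39, 94, 160] → cuts [22, 40, 95, 161]
  VbrI (CAGGTAA, off=6): starts [53, 63, 84, 127] → cuts [59, 69, 90, 133]
  JekIII (CTGGCTTC, off=5): starts [99, 111, 142] → cuts [104, 116, 147]
  LmaIV (ATTAG, off=3): starts [8, 119, 136, 165] → cuts [11, 122, 139, 168]

All cut coordinates (distinct, sorted): [11, 22, 34, 40, 59, 69, 81, 90, 95, 104, 116, 122, 133, 139, 147, 161, 168]

Fragments:
  [0,11): 11 bp
  [11,22): 11 bp
  [22,34): 12 bp
  [34,40): 6 bp
  [40,59): 19 bp
  [59,69): 10 bp
  [69,81): 12 bp
  [81,90): 9 bp
  [90,95): 5 bp
  [95,104): 9 bp
  [104,116): 12 bp
  [116,122): 6 bp
  [122,133): 11 bp
  [133,139): 6 bp
  [139,147): 8 bp
  [147,161): 14 bp
  [161,168): 7 bp
  [168,178): 10 bp

[5,6,6,6,7,8,9,9,10,10,11,11,11,12,12,12,14,19]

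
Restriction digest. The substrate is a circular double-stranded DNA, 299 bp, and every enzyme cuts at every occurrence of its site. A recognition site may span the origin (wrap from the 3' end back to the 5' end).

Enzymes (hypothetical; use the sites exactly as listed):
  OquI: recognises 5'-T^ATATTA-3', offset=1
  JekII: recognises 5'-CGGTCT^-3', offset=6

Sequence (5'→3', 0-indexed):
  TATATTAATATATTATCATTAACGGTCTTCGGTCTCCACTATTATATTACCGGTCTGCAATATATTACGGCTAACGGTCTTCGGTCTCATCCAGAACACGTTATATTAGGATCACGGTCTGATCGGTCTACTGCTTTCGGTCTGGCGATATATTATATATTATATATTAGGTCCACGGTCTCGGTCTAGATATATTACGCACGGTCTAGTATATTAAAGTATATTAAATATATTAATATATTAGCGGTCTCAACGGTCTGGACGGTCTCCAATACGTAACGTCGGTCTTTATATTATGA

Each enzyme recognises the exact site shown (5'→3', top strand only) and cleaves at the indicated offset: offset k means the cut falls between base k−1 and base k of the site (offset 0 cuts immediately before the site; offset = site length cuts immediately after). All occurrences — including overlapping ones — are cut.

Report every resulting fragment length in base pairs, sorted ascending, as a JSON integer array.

Scan for sites:
  OquI (TATATTA, off=1): starts [0, 8, 42, 60, 101, 148, 155, 162, 190, 209, 219, 228, 236, 289] → cuts [1, 9, 43, 61, 102, 149, 156, 163, 191, 210, 220, 229, 237, 290]
  JekII (CGGTCT, off=6): starts [22, 29, 50, 74, 81, 114, 123, 137, 175, 181, 201, 244, 253, 262, 282] → cuts [28, 35, 56, 80, 87, 120, 129, 143, 181, 187, 207, 250, 259, 268, 288]

Pooled cuts: [1, 9, 28, 35, 43, 56, 61, 80, 87, 102, 120, 129, 143, 149, 156, 163, 181, 187, 191, 207, 210, 220, 229, 237, 250, 259, 268, 288, 290]

Fragment lengths:
  1→9: 8 bp
  9→28: 19 bp
  28→35: 7 bp
  35→43: 8 bp
  43→56: 13 bp
  56→61: 5 bp
  61→80: 19 bp
  80→87: 7 bp
  87→102: 15 bp
  102→120: 18 bp
  120→129: 9 bp
  129→143: 14 bp
  143→149: 6 bp
  149→156: 7 bp
  156→163: 7 bp
  163→181: 18 bp
  181→187: 6 bp
  187→191: 4 bp
  191→207: 16 bp
  207→210: 3 bp
  210→220: 10 bp
  220→229: 9 bp
  229→237: 8 bp
  237→250: 13 bp
  250→259: 9 bp
  259→268: 9 bp
  268→288: 20 bp
  288→290: 2 bp
  290→1 (wrap): 299-290+1 = 10 bp

[2,3,4,5,6,6,7,7,7,7,8,8,8,9,9,9,9,10,10,13,13,14,15,16,18,18,19,19,20]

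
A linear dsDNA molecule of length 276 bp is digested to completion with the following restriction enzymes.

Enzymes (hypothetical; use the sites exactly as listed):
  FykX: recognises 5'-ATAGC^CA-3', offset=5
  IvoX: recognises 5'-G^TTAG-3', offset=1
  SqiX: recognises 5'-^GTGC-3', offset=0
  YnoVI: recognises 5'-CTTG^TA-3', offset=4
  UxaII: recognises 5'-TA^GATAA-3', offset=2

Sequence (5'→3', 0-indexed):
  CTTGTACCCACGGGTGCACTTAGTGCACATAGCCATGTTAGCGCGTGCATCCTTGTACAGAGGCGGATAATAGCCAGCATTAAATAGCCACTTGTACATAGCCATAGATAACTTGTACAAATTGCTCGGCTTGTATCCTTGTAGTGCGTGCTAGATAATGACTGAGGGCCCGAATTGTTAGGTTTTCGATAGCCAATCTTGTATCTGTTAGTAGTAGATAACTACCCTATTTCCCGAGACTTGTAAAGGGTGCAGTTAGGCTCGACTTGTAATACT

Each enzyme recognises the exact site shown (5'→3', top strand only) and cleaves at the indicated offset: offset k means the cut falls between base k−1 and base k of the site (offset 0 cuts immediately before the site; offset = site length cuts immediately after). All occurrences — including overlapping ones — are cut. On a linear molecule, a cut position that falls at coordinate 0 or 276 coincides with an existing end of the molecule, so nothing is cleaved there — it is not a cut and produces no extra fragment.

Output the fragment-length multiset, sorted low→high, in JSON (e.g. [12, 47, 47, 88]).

[2,4,4,4,4,6,6,6,6,6,7,7,8,8,8,9,9,9,9,11,11,14,14,16,18,19,24,27]

Site scan:
  FykX (ATAGCCA, off=5): starts [28, 69, 83, 97, 188] → cuts [33, 74, 88, 102, 193]
  IvoX (GTTAG, off=1): starts [36, 176, 206, 254] → cuts [37, 177, 207, 255]
  SqiX (GTGC, off=0): starts [13, 22, 44, 143, 147, 249] → cuts [13, 22, 44, 143, 147, 249]
  YnoVI (CTTGTA, off=4): starts [0, 51, 90, 111, 129, 137, 197, 239, 265] → cuts [4, 55, 94, 115, 133, 141, 201, 243, 269]
  UxaII (TAGATAA, off=2): starts [104, 151, 214] → cuts [106, 153, 216]

All cut coordinates (distinct, sorted): [4, 13, 22, 33, 37, 44, 55, 74, 88, 94, 102, 106, 115, 133, 141, 143, 147, 153, 177, 193, 201, 207, 216, 243, 249, 255, 269]

Fragments:
  [0,4): 4 bp
  [4,13): 9 bp
  [13,22): 9 bp
  [22,33): 11 bp
  [33,37): 4 bp
  [37,44): 7 bp
  [44,55): 11 bp
  [55,74): 19 bp
  [74,88): 14 bp
  [88,94): 6 bp
  [94,102): 8 bp
  [102,106): 4 bp
  [106,115): 9 bp
  [115,133): 18 bp
  [133,141): 8 bp
  [141,143): 2 bp
  [143,147): 4 bp
  [147,153): 6 bp
  [153,177): 24 bp
  [177,193): 16 bp
  [193,201): 8 bp
  [201,207): 6 bp
  [207,216): 9 bp
  [216,243): 27 bp
  [243,249): 6 bp
  [249,255): 6 bp
  [255,269): 14 bp
  [269,276): 7 bp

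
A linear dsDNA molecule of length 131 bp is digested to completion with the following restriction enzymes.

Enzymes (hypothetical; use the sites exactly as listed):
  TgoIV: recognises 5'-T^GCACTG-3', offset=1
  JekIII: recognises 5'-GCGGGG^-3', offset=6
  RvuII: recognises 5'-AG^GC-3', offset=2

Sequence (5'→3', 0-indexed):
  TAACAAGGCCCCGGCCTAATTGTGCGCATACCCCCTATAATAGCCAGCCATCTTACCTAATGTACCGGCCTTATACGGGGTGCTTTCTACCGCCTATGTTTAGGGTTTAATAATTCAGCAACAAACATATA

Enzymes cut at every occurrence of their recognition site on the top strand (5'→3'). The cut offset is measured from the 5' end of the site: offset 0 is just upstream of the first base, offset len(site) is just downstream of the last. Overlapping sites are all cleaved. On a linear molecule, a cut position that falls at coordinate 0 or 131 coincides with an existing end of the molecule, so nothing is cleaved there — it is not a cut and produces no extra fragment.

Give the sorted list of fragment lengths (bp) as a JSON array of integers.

[7,124]

Scan for sites:
  TgoIV (TGCACTG, off=1): no sites
  JekIII (GCGGGG, off=6): no sites
  RvuII (AGGC, off=2): starts [5] → cuts [7]

All cut coordinates (distinct, sorted): [7]

Fragments:
  [0,7): 7 bp
  [7,131): 124 bp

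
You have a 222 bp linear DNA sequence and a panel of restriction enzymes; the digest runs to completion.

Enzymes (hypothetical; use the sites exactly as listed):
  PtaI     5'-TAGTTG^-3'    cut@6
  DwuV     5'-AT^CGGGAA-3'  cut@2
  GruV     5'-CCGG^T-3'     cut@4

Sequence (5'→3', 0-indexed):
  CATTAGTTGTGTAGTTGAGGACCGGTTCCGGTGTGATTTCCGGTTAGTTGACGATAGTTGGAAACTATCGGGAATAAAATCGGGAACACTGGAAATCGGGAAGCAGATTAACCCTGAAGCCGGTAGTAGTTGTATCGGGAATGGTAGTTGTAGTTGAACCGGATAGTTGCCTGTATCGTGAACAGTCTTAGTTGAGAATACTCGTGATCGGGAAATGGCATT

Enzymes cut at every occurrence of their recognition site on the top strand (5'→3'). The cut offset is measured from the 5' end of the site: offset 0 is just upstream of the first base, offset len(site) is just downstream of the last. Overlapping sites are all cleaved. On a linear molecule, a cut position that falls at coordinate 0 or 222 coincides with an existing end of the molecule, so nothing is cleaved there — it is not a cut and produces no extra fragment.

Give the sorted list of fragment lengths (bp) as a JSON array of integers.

Per-enzyme occurrences:
  PtaI (TAGTTG, off=6): starts [3, 11, 44, 54, 126, 144, 150, 163, 188] → cuts [9, 17, 50, 60, 132, 150, 156, 169, 194]
  DwuV (ATCGGGAA, off=2): starts [66, 78, 94, 133, 206] → cuts [68, 80, 96, 135, 208]
  GruV (CCGGT, off=4): starts [21, 27, 39, 119] → cuts [25, 31, 43, 123]

Pooled cuts: [9, 17, 25, 31, 43, 50, 60, 68, 80, 96, 123, 132, 135, 150, 156, 169, 194, 208]

Fragment lengths:
  [0,9): 9 bp
  [9,17): 8 bp
  [17,25): 8 bp
  [25,31): 6 bp
  [31,43): 12 bp
  [43,50): 7 bp
  [50,60): 10 bp
  [60,68): 8 bp
  [68,80): 12 bp
  [80,96): 16 bp
  [96,123): 27 bp
  [123,132): 9 bp
  [132,135): 3 bp
  [135,150): 15 bp
  [150,156): 6 bp
  [156,169): 13 bp
  [169,194): 25 bp
  [194,208): 14 bp
  [208,222): 14 bp

[3,6,6,7,8,8,8,9,9,10,12,12,13,14,14,15,16,25,27]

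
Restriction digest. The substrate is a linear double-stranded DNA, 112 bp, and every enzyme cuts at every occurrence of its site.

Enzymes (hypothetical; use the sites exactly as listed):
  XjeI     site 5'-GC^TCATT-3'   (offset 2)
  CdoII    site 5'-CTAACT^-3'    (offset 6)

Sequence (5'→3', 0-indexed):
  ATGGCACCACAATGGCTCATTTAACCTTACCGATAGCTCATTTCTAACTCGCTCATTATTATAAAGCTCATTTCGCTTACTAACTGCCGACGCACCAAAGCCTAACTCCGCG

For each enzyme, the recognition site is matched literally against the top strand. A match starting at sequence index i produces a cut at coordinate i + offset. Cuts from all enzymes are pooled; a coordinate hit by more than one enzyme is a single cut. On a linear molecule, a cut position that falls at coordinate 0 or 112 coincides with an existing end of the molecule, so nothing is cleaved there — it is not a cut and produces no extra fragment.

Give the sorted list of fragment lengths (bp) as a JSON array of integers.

Per-enzyme occurrences:
  XjeI (GCTCATT, off=2): starts [14, 35, 50, 65] → cuts [16, 37, 52, 67]
  CdoII (CTAACT, off=6): starts [43, 79, 101] → cuts [49, 85, 107]

Pooled cuts: [16, 37, 49, 52, 67, 85, 107]

Fragment lengths:
  [0,16): 16 bp
  [16,37): 21 bp
  [37,49): 12 bp
  [49,52): 3 bp
  [52,67): 15 bp
  [67,85): 18 bp
  [85,107): 22 bp
  [107,112): 5 bp

[3,5,12,15,16,18,21,22]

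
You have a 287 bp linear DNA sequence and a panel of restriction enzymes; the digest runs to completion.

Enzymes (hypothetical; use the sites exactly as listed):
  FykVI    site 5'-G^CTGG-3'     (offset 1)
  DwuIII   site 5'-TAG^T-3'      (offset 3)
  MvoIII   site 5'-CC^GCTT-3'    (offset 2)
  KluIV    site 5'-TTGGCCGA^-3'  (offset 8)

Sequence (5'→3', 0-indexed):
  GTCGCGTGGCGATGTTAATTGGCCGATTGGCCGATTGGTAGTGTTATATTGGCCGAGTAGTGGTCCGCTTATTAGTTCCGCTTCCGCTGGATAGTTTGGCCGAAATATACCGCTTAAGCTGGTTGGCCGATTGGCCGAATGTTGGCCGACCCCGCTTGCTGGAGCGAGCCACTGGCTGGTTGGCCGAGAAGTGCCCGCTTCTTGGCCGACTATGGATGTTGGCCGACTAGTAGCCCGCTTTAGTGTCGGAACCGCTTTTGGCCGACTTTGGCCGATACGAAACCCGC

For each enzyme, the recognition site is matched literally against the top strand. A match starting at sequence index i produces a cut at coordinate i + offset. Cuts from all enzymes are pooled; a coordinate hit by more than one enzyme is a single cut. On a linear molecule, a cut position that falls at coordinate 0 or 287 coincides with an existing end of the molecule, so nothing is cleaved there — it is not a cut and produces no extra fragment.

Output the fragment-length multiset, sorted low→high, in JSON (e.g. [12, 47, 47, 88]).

Scan for sites:
  FykVI (GCTGG, off=1): starts [85, 117, 157, 174] → cuts [86, 118, 158, 175]
  DwuIII (TAGT, off=3): starts [38, 57, 72, 91, 227, 240] → cuts [41, 60, 75, 94, 230, 243]
  MvoIII (CCGCTT, off=2): starts [64, 77, 109, 151, 194, 234, 251] → cuts [66, 79, 111, 153, 196, 236, 253]
  KluIV (TTGGCCGA, off=8): starts [18, 26, 48, 95, 122, 130, 141, 179, 201, 218, 257, 267] → cuts [26, 34, 56, 103, 130, 138, 149, 187, 209, 226, 265, 275]

Pooled cuts: [26, 34, 41, 56, 60, 66, 75, 79, 86, 94, 103, 111, 118, 130, 138, 149, 153, 158, 175, 187, 196, 209, 226, 230, 236, 243, 253, 265, 275]

Fragments:
  [0,26): 26 bp
  [26,34): 8 bp
  [34,41): 7 bp
  [41,56): 15 bp
  [56,60): 4 bp
  [60,66): 6 bp
  [66,75): 9 bp
  [75,79): 4 bp
  [79,86): 7 bp
  [86,94): 8 bp
  [94,103): 9 bp
  [103,111): 8 bp
  [111,118): 7 bp
  [118,130): 12 bp
  [130,138): 8 bp
  [138,149): 11 bp
  [149,153): 4 bp
  [153,158): 5 bp
  [158,175): 17 bp
  [175,187): 12 bp
  [187,196): 9 bp
  [196,209): 13 bp
  [209,226): 17 bp
  [226,230): 4 bp
  [230,236): 6 bp
  [236,243): 7 bp
  [243,253): 10 bp
  [253,265): 12 bp
  [265,275): 10 bp
  [275,287): 12 bp

[4,4,4,4,5,6,6,7,7,7,7,8,8,8,8,9,9,9,10,10,11,12,12,12,12,13,15,17,17,26]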